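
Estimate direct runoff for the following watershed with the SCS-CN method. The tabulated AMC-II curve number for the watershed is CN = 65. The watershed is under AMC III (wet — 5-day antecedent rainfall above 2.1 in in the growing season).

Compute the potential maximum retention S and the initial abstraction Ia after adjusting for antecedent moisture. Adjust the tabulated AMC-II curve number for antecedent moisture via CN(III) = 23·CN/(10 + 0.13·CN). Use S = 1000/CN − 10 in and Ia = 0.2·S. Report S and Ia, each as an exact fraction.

CN(III) from CN(II)=65: (23·65)/(10 + 0.13·65) = 29900/369 ≈ 81.030
Retention S: 1000/CN − 10 with CN=81.030 → S = 700/299 ≈ 2.341 in
Ia = 0.2·(700/299) = 140/299 in ≈ 0.468 in

S = 700/299 in ≈ 2.341 in; Ia = 140/299 in ≈ 0.468 in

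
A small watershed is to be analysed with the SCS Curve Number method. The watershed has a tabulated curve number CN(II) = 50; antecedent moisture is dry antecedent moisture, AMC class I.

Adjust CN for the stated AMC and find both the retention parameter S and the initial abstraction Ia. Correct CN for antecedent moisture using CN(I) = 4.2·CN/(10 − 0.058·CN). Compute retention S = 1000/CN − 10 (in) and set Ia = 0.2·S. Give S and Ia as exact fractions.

S = 500/21 in ≈ 23.810 in; Ia = 100/21 in ≈ 4.762 in

Adjust CN=50 to AMC I: 4.2·50/(10 − 0.058·50) → 210 ÷ (71/10) = 2100/71 ≈ 29.577
Max retention: S = 1000/(2100/71) − 10 = 500/21 in (≈ 23.810 in)
Ia = 0.2S: 0.2·23.810 = 4.762 in (exactly 100/21)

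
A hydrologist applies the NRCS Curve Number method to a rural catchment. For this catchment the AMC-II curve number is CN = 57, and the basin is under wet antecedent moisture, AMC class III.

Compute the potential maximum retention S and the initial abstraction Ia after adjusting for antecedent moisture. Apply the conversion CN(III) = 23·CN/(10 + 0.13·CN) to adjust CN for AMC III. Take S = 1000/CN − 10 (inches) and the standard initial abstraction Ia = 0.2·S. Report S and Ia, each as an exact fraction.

S = 4300/1311 in ≈ 3.280 in; Ia = 860/1311 in ≈ 0.656 in

Wet (AMC III): CN(III) = 23·57/(10 + 0.13·57) = 1311/(1741/100) = 131100/1741 ≈ 75.302
Retention S: 1000/CN − 10 with CN=75.302 → S = 4300/1311 ≈ 3.280 in
Ia = 0.2·(4300/1311) = 860/1311 in ≈ 0.656 in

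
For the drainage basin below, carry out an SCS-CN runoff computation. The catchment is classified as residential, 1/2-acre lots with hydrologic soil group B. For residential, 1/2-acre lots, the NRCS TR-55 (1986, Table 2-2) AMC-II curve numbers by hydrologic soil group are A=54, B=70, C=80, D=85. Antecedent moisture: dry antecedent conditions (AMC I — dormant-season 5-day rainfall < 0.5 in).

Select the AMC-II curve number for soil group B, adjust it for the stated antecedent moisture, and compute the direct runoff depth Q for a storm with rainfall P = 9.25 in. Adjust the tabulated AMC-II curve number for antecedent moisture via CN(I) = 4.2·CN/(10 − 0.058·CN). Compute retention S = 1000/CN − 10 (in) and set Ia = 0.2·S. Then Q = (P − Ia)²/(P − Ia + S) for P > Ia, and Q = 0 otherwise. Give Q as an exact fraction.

NRCS table: residential, 1/2-acre lots, soil group B → CN(II) = 70
CN(I) from CN(II)=70: (4.2·70)/(10 − 0.058·70) = 4900/99 ≈ 49.495
Max retention: S = 1000/(4900/99) − 10 = 500/49 in (≈ 10.204 in)
Initial abstraction Ia = S/5 = (500/49)/5 = 100/49 ≈ 2.041 in
Excess rainfall: 9.250 − 2.041 = 7.209 in; P > Ia so Q > 0
Runoff Q = (P−Ia)²/(P−Ia+S) = (7.209)²/(7.209+10.204) = 1996569/668948 ≈ 2.985 in

Q = 1996569/668948 in ≈ 2.985 in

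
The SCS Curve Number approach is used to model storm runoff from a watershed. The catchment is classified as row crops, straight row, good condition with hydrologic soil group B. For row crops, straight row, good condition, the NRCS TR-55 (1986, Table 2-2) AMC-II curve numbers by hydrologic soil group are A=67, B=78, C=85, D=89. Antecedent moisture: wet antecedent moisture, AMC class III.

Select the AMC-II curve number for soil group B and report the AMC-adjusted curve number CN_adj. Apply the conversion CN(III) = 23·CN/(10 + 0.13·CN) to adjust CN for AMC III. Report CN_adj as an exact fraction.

NRCS table: row crops, straight row, good condition, soil group B → CN(II) = 78
Adjust CN=78 to AMC III: 23·78/(10 + 0.13·78) → 1794 ÷ (1007/50) = 89700/1007 ≈ 89.076

CN_adj = 89700/1007 ≈ 89.076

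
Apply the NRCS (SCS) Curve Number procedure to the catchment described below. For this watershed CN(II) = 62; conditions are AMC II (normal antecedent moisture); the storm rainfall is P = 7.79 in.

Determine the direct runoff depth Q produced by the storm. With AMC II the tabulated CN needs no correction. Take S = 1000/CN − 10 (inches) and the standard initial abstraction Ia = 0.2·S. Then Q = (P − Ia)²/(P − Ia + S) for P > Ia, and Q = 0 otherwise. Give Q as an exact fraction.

Q = 1147041/337900 in ≈ 3.395 in

CN(II) = 62; AMC II needs no correction.
Max retention: S = 1000/62 − 10 = 190/31 in (≈ 6.129 in)
Ia = 0.2S: 0.2·6.129 = 1.226 in (exactly 38/31)
Excess rainfall: 7.790 − 1.226 = 6.564 in; P > Ia so Q > 0
Runoff Q = (P−Ia)²/(P−Ia+S) = (6.564)²/(6.564+6.129) = 1147041/337900 ≈ 3.395 in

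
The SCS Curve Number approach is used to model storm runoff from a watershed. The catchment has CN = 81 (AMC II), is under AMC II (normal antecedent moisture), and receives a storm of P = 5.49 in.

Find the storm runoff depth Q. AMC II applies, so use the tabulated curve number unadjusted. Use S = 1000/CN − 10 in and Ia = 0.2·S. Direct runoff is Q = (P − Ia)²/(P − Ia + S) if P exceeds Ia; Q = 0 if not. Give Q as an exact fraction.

Q = 1653967561/483318900 in ≈ 3.422 in

Average conditions: CN = 81 (no AMC adjustment).
Retention S: 1000/CN − 10 with CN=81.000 → S = 190/81 ≈ 2.346 in
Ia = 0.2S: 0.2·2.346 = 0.469 in (exactly 38/81)
Excess rainfall: 5.490 − 0.469 = 5.021 in; P > Ia so Q > 0
Q = (40669/8100)²/((40669/8100) + 190/81) = (1653967561/65610000)/(59669/8100) = 1653967561/483318900 in ≈ 3.422 in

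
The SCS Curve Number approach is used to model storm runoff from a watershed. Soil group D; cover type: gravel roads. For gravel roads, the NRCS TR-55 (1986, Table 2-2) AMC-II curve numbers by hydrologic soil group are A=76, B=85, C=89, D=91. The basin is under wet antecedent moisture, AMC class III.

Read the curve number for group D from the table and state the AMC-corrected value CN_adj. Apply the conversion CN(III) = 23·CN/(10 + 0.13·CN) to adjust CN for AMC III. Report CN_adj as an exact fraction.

CN_adj = 209300/2183 ≈ 95.877

NRCS table: gravel roads, soil group D → CN(II) = 91
Wet (AMC III): CN(III) = 23·91/(10 + 0.13·91) = 2093/(2183/100) = 209300/2183 ≈ 95.877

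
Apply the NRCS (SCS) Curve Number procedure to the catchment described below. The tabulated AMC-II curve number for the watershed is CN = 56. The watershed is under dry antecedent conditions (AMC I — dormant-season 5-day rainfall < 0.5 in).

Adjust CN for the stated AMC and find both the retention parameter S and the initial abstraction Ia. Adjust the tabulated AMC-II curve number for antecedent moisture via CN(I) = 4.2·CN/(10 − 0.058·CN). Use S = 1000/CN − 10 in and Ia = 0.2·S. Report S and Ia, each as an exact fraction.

S = 2750/147 in ≈ 18.707 in; Ia = 550/147 in ≈ 3.741 in

Adjust CN=56 to AMC I: 4.2·56/(10 − 0.058·56) → (1176/5) ÷ (844/125) = 7350/211 ≈ 34.834
Max retention: S = 1000/(7350/211) − 10 = 2750/147 in (≈ 18.707 in)
Initial abstraction Ia = S/5 = (2750/147)/5 = 550/147 ≈ 3.741 in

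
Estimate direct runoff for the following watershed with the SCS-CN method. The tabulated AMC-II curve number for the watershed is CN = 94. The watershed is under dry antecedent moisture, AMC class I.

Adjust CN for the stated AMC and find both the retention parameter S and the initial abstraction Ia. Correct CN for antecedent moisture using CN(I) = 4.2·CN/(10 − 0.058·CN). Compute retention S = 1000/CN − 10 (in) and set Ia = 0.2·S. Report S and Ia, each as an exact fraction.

S = 500/329 in ≈ 1.520 in; Ia = 100/329 in ≈ 0.304 in

Dry (AMC I): CN(I) = 4.2·94/(10 − 0.058·94) = (1974/5)/(1137/250) = 32900/379 ≈ 86.807
Max retention: S = 1000/(32900/379) − 10 = 500/329 in (≈ 1.520 in)
Ia = 0.2S: 0.2·1.520 = 0.304 in (exactly 100/329)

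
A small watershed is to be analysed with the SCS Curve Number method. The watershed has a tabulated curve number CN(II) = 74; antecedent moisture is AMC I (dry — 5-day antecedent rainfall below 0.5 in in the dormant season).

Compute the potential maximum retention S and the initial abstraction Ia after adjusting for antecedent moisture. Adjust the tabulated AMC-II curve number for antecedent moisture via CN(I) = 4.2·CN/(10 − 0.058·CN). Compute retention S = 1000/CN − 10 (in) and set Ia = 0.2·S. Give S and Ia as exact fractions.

Adjust CN=74 to AMC I: 4.2·74/(10 − 0.058·74) → (1554/5) ÷ (1427/250) = 77700/1427 ≈ 54.450
S = 1000/(77700/1427) − 10 = 6500/777 in ≈ 8.366 in
Ia = 0.2·(6500/777) = 1300/777 in ≈ 1.673 in

S = 6500/777 in ≈ 8.366 in; Ia = 1300/777 in ≈ 1.673 in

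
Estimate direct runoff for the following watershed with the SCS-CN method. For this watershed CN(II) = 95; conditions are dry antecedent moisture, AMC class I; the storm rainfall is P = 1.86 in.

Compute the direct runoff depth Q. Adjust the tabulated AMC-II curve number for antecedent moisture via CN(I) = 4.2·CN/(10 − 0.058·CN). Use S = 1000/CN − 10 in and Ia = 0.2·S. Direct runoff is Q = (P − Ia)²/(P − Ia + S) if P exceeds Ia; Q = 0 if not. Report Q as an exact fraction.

CN(I) from CN(II)=95: (4.2·95)/(10 − 0.058·95) = 39900/449 ≈ 88.864
Retention S: 1000/CN − 10 with CN=88.864 → S = 500/399 ≈ 1.253 in
Ia = 0.2·(500/399) = 100/399 in ≈ 0.251 in
Excess rainfall: 1.860 − 0.251 = 1.609 in; P > Ia so Q > 0
Runoff Q = (P−Ia)²/(P−Ia+S) = (1.609)²/(1.609+1.253) = 1030859449/1139284650 ≈ 0.905 in

Q = 1030859449/1139284650 in ≈ 0.905 in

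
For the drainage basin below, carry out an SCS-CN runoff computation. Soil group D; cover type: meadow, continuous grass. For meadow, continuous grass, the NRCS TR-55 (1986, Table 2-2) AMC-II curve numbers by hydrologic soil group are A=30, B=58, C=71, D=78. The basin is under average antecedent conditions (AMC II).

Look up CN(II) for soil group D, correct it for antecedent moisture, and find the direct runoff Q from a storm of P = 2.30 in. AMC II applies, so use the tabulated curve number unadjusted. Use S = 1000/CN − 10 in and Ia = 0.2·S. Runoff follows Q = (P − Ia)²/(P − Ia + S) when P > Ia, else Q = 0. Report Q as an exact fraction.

Q = 458329/693030 in ≈ 0.661 in

NRCS table: meadow, continuous grass, soil group D → CN(II) = 78
CN(II) = 78; AMC II needs no correction.
S = 1000/78 − 10 = 110/39 in ≈ 2.821 in
Initial abstraction Ia = S/5 = (110/39)/5 = 22/39 ≈ 0.564 in
P − Ia = 2.300 − 0.564 = 677/390 ≈ 1.736 in (> 0, runoff occurs)
Q: (677/390)² ÷ (1777/390) = 458329/693030 in (≈ 0.661 in)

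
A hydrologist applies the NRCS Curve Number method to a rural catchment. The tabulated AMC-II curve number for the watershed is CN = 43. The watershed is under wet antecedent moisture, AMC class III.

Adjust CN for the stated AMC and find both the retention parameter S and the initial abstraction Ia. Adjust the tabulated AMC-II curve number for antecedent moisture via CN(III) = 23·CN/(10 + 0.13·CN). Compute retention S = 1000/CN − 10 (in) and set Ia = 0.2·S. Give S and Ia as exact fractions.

S = 5700/989 in ≈ 5.763 in; Ia = 1140/989 in ≈ 1.153 in

Wet (AMC III): CN(III) = 23·43/(10 + 0.13·43) = 989/(1559/100) = 98900/1559 ≈ 63.438
S = 1000/(98900/1559) − 10 = 5700/989 in ≈ 5.763 in
Initial abstraction Ia = S/5 = (5700/989)/5 = 1140/989 ≈ 1.153 in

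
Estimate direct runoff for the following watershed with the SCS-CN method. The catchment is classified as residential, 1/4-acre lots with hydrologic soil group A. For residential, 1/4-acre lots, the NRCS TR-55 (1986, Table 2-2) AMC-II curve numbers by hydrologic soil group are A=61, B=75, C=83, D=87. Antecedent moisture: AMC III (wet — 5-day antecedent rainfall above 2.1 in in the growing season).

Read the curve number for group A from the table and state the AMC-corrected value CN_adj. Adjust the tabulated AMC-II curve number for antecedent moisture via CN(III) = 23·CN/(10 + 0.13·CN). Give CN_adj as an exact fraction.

CN_adj = 140300/1793 ≈ 78.249

NRCS table: residential, 1/4-acre lots, soil group A → CN(II) = 61
Adjust CN=61 to AMC III: 23·61/(10 + 0.13·61) → 1403 ÷ (1793/100) = 140300/1793 ≈ 78.249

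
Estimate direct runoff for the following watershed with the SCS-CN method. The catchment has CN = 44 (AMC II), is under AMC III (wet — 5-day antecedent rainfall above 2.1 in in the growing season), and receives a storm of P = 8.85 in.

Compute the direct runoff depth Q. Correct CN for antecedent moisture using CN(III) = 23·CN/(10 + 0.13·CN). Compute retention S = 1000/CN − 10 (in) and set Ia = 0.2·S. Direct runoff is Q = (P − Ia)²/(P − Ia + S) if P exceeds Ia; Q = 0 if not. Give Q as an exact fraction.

Q = 1535150761/339935860 in ≈ 4.516 in

Adjust CN=44 to AMC III: 23·44/(10 + 0.13·44) → 1012 ÷ (393/25) = 25300/393 ≈ 64.377
Max retention: S = 1000/(25300/393) − 10 = 1400/253 in (≈ 5.534 in)
Initial abstraction Ia = S/5 = (1400/253)/5 = 280/253 ≈ 1.107 in
Since P=8.850 > Ia=1.107: effective rainfall P−Ia = 39181/5060 in
Runoff Q = (P−Ia)²/(P−Ia+S) = (7.743)²/(7.743+5.534) = 1535150761/339935860 ≈ 4.516 in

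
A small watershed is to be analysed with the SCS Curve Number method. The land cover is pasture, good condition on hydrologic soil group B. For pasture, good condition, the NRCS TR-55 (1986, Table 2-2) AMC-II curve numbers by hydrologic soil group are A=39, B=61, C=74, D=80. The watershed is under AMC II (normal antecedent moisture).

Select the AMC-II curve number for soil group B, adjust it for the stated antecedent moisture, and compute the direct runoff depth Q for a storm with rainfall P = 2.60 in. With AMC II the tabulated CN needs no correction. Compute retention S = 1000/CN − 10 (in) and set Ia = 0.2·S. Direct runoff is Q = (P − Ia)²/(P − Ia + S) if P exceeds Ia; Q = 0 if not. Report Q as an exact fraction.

Q = 12493/55205 in ≈ 0.226 in

NRCS table: pasture, good condition, soil group B → CN(II) = 61
Average conditions: CN = 61 (no AMC adjustment).
Retention S: 1000/CN − 10 with CN=61.000 → S = 390/61 ≈ 6.393 in
Initial abstraction Ia = S/5 = (390/61)/5 = 78/61 ≈ 1.279 in
Excess rainfall: 2.600 − 1.279 = 1.321 in; P > Ia so Q > 0
Runoff Q = (P−Ia)²/(P−Ia+S) = (1.321)²/(1.321+6.393) = 12493/55205 ≈ 0.226 in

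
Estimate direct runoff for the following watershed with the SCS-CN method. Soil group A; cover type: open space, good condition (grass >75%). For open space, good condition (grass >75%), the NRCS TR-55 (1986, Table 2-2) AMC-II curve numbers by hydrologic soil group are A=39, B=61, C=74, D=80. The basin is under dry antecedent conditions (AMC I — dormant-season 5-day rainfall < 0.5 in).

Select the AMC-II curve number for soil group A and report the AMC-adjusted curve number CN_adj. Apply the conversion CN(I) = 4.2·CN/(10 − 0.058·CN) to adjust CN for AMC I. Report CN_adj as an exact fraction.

CN_adj = 81900/3869 ≈ 21.168

NRCS table: open space, good condition (grass >75%), soil group A → CN(II) = 39
CN(I) from CN(II)=39: (4.2·39)/(10 − 0.058·39) = 81900/3869 ≈ 21.168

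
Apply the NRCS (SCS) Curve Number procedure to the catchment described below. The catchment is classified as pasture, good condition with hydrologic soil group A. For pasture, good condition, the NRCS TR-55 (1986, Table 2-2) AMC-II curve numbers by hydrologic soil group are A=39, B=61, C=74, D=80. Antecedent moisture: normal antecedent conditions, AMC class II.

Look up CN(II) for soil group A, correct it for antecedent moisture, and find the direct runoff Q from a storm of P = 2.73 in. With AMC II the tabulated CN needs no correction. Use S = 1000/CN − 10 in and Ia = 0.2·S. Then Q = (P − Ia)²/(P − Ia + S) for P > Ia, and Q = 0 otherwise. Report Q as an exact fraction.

Q = 0 in ≈ 0.000 in

NRCS table: pasture, good condition, soil group A → CN(II) = 39
AMC II — tabulated CN = 39 applies directly.
S = 1000/39 − 10 = 610/39 in ≈ 15.641 in
Ia = 0.2·(610/39) = 122/39 in ≈ 3.128 in
P = 2.730 ≤ Ia = 3.128 in: entire storm abstracted, Q = 0.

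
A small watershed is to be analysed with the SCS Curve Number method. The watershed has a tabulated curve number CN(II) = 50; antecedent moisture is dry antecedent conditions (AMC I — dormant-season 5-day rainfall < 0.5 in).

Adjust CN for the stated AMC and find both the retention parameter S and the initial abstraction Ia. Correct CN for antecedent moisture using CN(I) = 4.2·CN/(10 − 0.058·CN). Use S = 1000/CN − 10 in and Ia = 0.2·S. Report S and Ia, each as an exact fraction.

Adjust CN=50 to AMC I: 4.2·50/(10 − 0.058·50) → 210 ÷ (71/10) = 2100/71 ≈ 29.577
Max retention: S = 1000/(2100/71) − 10 = 500/21 in (≈ 23.810 in)
Ia = 0.2S: 0.2·23.810 = 4.762 in (exactly 100/21)

S = 500/21 in ≈ 23.810 in; Ia = 100/21 in ≈ 4.762 in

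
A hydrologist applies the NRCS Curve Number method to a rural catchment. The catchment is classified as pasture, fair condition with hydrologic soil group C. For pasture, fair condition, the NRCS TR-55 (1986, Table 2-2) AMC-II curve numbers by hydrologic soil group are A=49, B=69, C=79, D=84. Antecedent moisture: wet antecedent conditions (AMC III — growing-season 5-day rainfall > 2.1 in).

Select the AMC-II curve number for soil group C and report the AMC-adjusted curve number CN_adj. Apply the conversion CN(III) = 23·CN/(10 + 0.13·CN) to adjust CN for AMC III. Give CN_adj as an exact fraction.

NRCS table: pasture, fair condition, soil group C → CN(II) = 79
Adjust CN=79 to AMC III: 23·79/(10 + 0.13·79) → 1817 ÷ (2027/100) = 181700/2027 ≈ 89.640

CN_adj = 181700/2027 ≈ 89.640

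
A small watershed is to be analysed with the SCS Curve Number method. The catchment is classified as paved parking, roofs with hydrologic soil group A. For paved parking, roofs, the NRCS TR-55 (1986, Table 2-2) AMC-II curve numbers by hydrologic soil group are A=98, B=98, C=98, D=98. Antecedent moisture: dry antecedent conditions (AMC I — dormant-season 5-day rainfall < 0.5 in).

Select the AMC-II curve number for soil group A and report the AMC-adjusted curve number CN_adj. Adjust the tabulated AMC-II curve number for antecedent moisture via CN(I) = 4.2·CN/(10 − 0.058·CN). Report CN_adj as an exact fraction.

NRCS table: paved parking, roofs, soil group A → CN(II) = 98
Dry (AMC I): CN(I) = 4.2·98/(10 − 0.058·98) = (2058/5)/(1079/250) = 102900/1079 ≈ 95.366

CN_adj = 102900/1079 ≈ 95.366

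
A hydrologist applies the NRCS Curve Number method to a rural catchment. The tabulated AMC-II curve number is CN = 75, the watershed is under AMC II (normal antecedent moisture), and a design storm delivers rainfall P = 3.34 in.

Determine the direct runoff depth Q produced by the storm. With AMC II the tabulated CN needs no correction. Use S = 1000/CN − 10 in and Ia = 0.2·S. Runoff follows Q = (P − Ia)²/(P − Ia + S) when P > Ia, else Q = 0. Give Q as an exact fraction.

CN(II) = 75; AMC II needs no correction.
Max retention: S = 1000/75 − 10 = 10/3 in (≈ 3.333 in)
Ia = 0.2·(10/3) = 2/3 in ≈ 0.667 in
Excess rainfall: 3.340 − 0.667 = 2.673 in; P > Ia so Q > 0
Q: (401/150)² ÷ (901/150) = 160801/135150 in (≈ 1.190 in)

Q = 160801/135150 in ≈ 1.190 in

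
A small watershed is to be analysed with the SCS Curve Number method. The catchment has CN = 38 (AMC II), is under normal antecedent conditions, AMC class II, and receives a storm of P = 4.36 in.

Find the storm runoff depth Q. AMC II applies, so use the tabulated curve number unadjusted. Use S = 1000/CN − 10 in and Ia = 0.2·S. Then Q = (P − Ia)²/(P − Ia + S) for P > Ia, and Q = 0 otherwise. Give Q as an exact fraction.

Q = 271441/3928725 in ≈ 0.069 in

CN(II) = 38; AMC II needs no correction.
S = 1000/38 − 10 = 310/19 in ≈ 16.316 in
Initial abstraction Ia = S/5 = (310/19)/5 = 62/19 ≈ 3.263 in
Excess rainfall: 4.360 − 3.263 = 1.097 in; P > Ia so Q > 0
Q: (521/475)² ÷ (8271/475) = 271441/3928725 in (≈ 0.069 in)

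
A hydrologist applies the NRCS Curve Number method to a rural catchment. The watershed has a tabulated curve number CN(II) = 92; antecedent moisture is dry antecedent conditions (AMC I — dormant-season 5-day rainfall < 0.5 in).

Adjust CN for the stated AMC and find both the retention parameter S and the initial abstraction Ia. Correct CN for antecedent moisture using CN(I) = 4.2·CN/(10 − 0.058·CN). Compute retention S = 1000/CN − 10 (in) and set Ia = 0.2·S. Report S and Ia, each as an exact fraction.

CN(I) from CN(II)=92: (4.2·92)/(10 − 0.058·92) = 48300/583 ≈ 82.847
Max retention: S = 1000/(48300/583) − 10 = 1000/483 in (≈ 2.070 in)
Ia = 0.2·(1000/483) = 200/483 in ≈ 0.414 in

S = 1000/483 in ≈ 2.070 in; Ia = 200/483 in ≈ 0.414 in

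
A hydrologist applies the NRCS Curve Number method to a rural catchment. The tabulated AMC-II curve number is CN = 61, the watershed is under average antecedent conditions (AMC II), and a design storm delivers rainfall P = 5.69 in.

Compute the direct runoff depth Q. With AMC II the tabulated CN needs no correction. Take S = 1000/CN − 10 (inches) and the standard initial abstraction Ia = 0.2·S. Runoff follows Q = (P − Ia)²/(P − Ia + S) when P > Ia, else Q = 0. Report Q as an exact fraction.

Average conditions: CN = 61 (no AMC adjustment).
S = 1000/61 − 10 = 390/61 in ≈ 6.393 in
Ia = 0.2·(390/61) = 78/61 in ≈ 1.279 in
P − Ia = 5.690 − 1.279 = 26909/6100 ≈ 4.411 in (> 0, runoff occurs)
Q = (26909/6100)²/((26909/6100) + 390/61) = (724094281/37210000)/(65909/6100) = 724094281/402044900 in ≈ 1.801 in

Q = 724094281/402044900 in ≈ 1.801 in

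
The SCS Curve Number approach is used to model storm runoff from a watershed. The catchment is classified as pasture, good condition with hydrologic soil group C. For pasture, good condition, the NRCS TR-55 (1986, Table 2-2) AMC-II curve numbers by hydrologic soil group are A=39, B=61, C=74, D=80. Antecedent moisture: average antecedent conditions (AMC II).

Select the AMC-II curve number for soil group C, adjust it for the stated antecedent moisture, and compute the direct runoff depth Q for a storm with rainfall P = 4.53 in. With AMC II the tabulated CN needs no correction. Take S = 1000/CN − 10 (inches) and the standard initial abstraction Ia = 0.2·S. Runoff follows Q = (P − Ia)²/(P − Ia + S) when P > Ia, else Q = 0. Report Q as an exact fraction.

NRCS table: pasture, good condition, soil group C → CN(II) = 74
CN(II) = 74; AMC II needs no correction.
Retention S: 1000/CN − 10 with CN=74.000 → S = 130/37 ≈ 3.514 in
Ia = 0.2S: 0.2·3.514 = 0.703 in (exactly 26/37)
Excess rainfall: 4.530 − 0.703 = 3.827 in; P > Ia so Q > 0
Q: (14161/3700)² ÷ (27161/3700) = 200533921/100495700 in (≈ 1.995 in)

Q = 200533921/100495700 in ≈ 1.995 in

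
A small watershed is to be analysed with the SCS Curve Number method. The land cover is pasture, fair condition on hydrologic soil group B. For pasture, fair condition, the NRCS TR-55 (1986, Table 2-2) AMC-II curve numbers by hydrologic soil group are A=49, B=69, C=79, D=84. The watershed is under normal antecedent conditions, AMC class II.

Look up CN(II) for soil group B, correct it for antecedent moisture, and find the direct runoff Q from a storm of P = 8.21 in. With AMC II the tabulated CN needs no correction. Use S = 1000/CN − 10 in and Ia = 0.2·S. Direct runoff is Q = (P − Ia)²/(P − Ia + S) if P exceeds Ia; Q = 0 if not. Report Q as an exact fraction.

Q = 2545101601/561998100 in ≈ 4.529 in

NRCS table: pasture, fair condition, soil group B → CN(II) = 69
AMC II — tabulated CN = 69 applies directly.
S = 1000/69 − 10 = 310/69 in ≈ 4.493 in
Initial abstraction Ia = S/5 = (310/69)/5 = 62/69 ≈ 0.899 in
Excess rainfall: 8.210 − 0.899 = 7.311 in; P > Ia so Q > 0
Q: (50449/6900)² ÷ (81449/6900) = 2545101601/561998100 in (≈ 4.529 in)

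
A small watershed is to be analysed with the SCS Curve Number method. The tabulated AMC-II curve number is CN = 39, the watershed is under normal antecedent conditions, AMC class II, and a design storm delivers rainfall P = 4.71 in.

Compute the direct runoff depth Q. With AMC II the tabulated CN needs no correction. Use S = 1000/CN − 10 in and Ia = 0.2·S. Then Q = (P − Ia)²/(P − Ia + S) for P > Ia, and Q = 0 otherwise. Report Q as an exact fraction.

Q = 38056561/261959100 in ≈ 0.145 in

AMC II — tabulated CN = 39 applies directly.
Max retention: S = 1000/39 − 10 = 610/39 in (≈ 15.641 in)
Initial abstraction Ia = S/5 = (610/39)/5 = 122/39 ≈ 3.128 in
P − Ia = 4.710 − 3.128 = 6169/3900 ≈ 1.582 in (> 0, runoff occurs)
Q: (6169/3900)² ÷ (67169/3900) = 38056561/261959100 in (≈ 0.145 in)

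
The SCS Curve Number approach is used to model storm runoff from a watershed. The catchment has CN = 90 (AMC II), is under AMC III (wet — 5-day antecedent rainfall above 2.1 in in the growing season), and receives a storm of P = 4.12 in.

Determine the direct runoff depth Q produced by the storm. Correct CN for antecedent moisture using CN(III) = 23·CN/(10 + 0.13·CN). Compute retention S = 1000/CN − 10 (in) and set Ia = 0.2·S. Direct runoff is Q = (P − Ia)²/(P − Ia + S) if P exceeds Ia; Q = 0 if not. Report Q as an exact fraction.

Wet (AMC III): CN(III) = 23·90/(10 + 0.13·90) = 2070/(217/10) = 20700/217 ≈ 95.392
Max retention: S = 1000/(20700/217) − 10 = 100/207 in (≈ 0.483 in)
Ia = 0.2S: 0.2·0.483 = 0.097 in (exactly 20/207)
Since P=4.120 > Ia=0.097: effective rainfall P−Ia = 20821/5175 in
Q: (20821/5175)² ÷ (23321/5175) = 433514041/120686175 in (≈ 3.592 in)

Q = 433514041/120686175 in ≈ 3.592 in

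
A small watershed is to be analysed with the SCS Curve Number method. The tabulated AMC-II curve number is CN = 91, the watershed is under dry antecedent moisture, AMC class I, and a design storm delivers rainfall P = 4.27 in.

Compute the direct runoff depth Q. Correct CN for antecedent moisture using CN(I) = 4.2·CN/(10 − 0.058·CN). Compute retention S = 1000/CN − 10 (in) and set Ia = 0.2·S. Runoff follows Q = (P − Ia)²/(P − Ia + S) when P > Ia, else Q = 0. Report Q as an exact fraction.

Q = 58563516001/24970336300 in ≈ 2.345 in

Dry (AMC I): CN(I) = 4.2·91/(10 − 0.058·91) = (1911/5)/(2361/500) = 63700/787 ≈ 80.940
Max retention: S = 1000/(63700/787) − 10 = 1500/637 in (≈ 2.355 in)
Initial abstraction Ia = S/5 = (1500/637)/5 = 300/637 ≈ 0.471 in
P − Ia = 4.270 − 0.471 = 241999/63700 ≈ 3.799 in (> 0, runoff occurs)
Q: (241999/63700)² ÷ (391999/63700) = 58563516001/24970336300 in (≈ 2.345 in)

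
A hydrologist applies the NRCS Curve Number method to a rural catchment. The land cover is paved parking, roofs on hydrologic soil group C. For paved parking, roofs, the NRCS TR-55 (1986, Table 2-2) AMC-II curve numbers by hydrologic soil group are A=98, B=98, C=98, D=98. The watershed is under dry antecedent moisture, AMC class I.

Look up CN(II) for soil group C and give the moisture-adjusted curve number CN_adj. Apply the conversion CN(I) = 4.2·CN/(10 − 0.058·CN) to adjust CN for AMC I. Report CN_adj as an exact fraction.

CN_adj = 102900/1079 ≈ 95.366

NRCS table: paved parking, roofs, soil group C → CN(II) = 98
Adjust CN=98 to AMC I: 4.2·98/(10 − 0.058·98) → (2058/5) ÷ (1079/250) = 102900/1079 ≈ 95.366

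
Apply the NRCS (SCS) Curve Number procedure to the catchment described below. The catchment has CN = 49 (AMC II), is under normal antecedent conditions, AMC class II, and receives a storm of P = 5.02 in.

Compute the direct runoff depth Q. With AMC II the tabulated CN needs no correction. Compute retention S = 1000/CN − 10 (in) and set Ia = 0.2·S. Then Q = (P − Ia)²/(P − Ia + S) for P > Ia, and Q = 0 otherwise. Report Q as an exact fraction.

CN(II) = 49; AMC II needs no correction.
Retention S: 1000/CN − 10 with CN=49.000 → S = 510/49 ≈ 10.408 in
Ia = 0.2·(510/49) = 102/49 in ≈ 2.082 in
Since P=5.020 > Ia=2.082: effective rainfall P−Ia = 7199/2450 in
Q: (7199/2450)² ÷ (32699/2450) = 51825601/80112550 in (≈ 0.647 in)

Q = 51825601/80112550 in ≈ 0.647 in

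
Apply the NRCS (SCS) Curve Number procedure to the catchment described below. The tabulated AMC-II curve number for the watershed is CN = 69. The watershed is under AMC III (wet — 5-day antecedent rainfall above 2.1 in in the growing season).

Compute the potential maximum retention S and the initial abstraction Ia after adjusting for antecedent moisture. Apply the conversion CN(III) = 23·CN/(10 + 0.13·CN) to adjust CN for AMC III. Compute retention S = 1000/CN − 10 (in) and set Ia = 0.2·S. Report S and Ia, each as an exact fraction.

S = 3100/1587 in ≈ 1.953 in; Ia = 620/1587 in ≈ 0.391 in

Adjust CN=69 to AMC III: 23·69/(10 + 0.13·69) → 1587 ÷ (1897/100) = 158700/1897 ≈ 83.658
S = 1000/(158700/1897) − 10 = 3100/1587 in ≈ 1.953 in
Ia = 0.2·(3100/1587) = 620/1587 in ≈ 0.391 in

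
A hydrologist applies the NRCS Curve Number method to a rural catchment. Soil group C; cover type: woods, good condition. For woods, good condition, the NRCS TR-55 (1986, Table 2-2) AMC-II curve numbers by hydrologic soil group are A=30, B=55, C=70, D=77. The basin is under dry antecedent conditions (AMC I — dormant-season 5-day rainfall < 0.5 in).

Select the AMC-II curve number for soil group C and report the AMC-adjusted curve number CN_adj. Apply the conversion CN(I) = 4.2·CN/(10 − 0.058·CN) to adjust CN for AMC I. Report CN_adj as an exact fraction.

NRCS table: woods, good condition, soil group C → CN(II) = 70
Adjust CN=70 to AMC I: 4.2·70/(10 − 0.058·70) → 294 ÷ (297/50) = 4900/99 ≈ 49.495

CN_adj = 4900/99 ≈ 49.495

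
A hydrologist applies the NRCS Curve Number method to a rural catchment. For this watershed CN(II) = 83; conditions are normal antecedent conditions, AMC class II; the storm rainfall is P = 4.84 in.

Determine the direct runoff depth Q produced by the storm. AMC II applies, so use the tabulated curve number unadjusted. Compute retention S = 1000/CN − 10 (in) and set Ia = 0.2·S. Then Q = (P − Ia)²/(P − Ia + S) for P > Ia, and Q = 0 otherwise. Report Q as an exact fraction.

Q = 84511249/27894225 in ≈ 3.030 in

AMC II — tabulated CN = 83 applies directly.
Max retention: S = 1000/83 − 10 = 170/83 in (≈ 2.048 in)
Ia = 0.2S: 0.2·2.048 = 0.410 in (exactly 34/83)
P − Ia = 4.840 − 0.410 = 9193/2075 ≈ 4.430 in (> 0, runoff occurs)
Q: (9193/2075)² ÷ (13443/2075) = 84511249/27894225 in (≈ 3.030 in)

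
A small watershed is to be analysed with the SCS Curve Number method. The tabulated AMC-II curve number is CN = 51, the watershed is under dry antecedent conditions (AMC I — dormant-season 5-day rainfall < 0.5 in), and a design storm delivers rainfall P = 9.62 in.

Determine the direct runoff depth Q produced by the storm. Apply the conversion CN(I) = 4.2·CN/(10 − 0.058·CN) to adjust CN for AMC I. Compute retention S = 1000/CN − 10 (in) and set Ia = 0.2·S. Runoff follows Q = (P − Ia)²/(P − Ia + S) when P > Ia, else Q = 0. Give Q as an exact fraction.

Q = 1489419649/1633986450 in ≈ 0.912 in

Dry (AMC I): CN(I) = 4.2·51/(10 − 0.058·51) = (1071/5)/(3521/500) = 15300/503 ≈ 30.417
Retention S: 1000/CN − 10 with CN=30.417 → S = 3500/153 ≈ 22.876 in
Ia = 0.2S: 0.2·22.876 = 4.575 in (exactly 700/153)
P − Ia = 9.620 − 4.575 = 38593/7650 ≈ 5.045 in (> 0, runoff occurs)
Q: (38593/7650)² ÷ (213593/7650) = 1489419649/1633986450 in (≈ 0.912 in)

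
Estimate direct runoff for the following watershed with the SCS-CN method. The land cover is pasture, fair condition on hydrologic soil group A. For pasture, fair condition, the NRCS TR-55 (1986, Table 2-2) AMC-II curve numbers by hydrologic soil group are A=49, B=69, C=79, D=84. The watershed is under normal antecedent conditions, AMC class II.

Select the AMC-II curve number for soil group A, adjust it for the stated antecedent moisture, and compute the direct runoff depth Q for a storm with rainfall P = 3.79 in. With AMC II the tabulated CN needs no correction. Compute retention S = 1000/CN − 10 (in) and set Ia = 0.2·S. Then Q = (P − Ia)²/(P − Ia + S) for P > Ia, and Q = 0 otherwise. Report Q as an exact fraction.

Q = 70073641/290917900 in ≈ 0.241 in

NRCS table: pasture, fair condition, soil group A → CN(II) = 49
CN(II) = 49; AMC II needs no correction.
Retention S: 1000/CN − 10 with CN=49.000 → S = 510/49 ≈ 10.408 in
Ia = 0.2·(510/49) = 102/49 in ≈ 2.082 in
Excess rainfall: 3.790 − 2.082 = 1.708 in; P > Ia so Q > 0
Runoff Q = (P−Ia)²/(P−Ia+S) = (1.708)²/(1.708+10.408) = 70073641/290917900 ≈ 0.241 in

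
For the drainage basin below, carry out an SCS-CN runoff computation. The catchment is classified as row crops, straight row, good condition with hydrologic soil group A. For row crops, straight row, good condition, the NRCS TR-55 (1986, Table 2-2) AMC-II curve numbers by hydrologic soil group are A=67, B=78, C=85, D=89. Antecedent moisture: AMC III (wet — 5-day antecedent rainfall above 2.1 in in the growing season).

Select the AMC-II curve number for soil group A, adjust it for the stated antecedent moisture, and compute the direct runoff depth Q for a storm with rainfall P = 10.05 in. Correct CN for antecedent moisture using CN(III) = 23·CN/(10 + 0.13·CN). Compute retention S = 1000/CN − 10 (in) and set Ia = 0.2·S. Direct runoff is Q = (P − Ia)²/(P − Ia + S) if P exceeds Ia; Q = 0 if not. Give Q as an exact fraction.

NRCS table: row crops, straight row, good condition, soil group A → CN(II) = 67
Adjust CN=67 to AMC III: 23·67/(10 + 0.13·67) → 1541 ÷ (1871/100) = 154100/1871 ≈ 82.362
Retention S: 1000/CN − 10 with CN=82.362 → S = 3300/1541 ≈ 2.141 in
Ia = 0.2S: 0.2·2.141 = 0.428 in (exactly 660/1541)
P − Ia = 10.050 − 0.428 = 296541/30820 ≈ 9.622 in (> 0, runoff occurs)
Runoff Q = (P−Ia)²/(P−Ia+S) = (9.622)²/(9.622+2.141) = 29312188227/3724504540 ≈ 7.870 in

Q = 29312188227/3724504540 in ≈ 7.870 in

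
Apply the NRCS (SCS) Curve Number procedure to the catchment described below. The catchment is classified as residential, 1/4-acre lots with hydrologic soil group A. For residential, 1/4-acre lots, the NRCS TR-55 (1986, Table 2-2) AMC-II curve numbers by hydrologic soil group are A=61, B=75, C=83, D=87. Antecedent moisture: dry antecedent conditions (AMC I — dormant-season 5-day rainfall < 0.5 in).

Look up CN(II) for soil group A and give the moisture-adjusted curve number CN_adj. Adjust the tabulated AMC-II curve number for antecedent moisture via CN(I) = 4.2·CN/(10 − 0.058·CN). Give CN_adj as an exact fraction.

CN_adj = 42700/1077 ≈ 39.647

NRCS table: residential, 1/4-acre lots, soil group A → CN(II) = 61
Dry (AMC I): CN(I) = 4.2·61/(10 − 0.058·61) = (1281/5)/(3231/500) = 42700/1077 ≈ 39.647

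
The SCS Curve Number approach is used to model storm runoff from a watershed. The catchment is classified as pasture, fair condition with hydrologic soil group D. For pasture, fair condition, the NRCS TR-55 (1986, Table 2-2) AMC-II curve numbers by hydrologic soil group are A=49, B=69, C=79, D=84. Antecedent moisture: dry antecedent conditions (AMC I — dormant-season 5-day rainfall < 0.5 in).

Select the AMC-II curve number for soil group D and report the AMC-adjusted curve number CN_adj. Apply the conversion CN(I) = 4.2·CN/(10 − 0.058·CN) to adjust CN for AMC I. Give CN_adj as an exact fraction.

NRCS table: pasture, fair condition, soil group D → CN(II) = 84
Dry (AMC I): CN(I) = 4.2·84/(10 − 0.058·84) = (1764/5)/(641/125) = 44100/641 ≈ 68.799

CN_adj = 44100/641 ≈ 68.799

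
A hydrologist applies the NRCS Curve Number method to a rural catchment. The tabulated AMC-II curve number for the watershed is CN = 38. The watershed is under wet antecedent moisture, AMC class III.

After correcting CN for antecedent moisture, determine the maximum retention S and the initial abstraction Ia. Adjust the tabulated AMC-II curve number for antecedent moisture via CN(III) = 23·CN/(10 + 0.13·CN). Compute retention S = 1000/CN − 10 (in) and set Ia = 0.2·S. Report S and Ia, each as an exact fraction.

S = 3100/437 in ≈ 7.094 in; Ia = 620/437 in ≈ 1.419 in

Adjust CN=38 to AMC III: 23·38/(10 + 0.13·38) → 874 ÷ (747/50) = 43700/747 ≈ 58.501
Max retention: S = 1000/(43700/747) − 10 = 3100/437 in (≈ 7.094 in)
Ia = 0.2·(3100/437) = 620/437 in ≈ 1.419 in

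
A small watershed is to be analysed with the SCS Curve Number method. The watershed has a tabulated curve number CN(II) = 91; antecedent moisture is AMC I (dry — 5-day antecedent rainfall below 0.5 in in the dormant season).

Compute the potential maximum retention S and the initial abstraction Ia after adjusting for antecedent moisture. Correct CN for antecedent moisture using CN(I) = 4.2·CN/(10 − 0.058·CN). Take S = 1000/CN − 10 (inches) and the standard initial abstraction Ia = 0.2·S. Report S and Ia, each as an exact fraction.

S = 1500/637 in ≈ 2.355 in; Ia = 300/637 in ≈ 0.471 in

Dry (AMC I): CN(I) = 4.2·91/(10 − 0.058·91) = (1911/5)/(2361/500) = 63700/787 ≈ 80.940
S = 1000/(63700/787) − 10 = 1500/637 in ≈ 2.355 in
Ia = 0.2·(1500/637) = 300/637 in ≈ 0.471 in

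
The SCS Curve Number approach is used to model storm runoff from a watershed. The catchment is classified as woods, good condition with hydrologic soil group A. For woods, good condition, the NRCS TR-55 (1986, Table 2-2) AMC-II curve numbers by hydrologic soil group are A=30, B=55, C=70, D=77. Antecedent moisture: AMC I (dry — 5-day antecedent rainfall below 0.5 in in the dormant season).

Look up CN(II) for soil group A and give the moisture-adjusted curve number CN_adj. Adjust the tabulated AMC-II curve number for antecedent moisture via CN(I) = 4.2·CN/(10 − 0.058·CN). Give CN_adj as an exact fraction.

CN_adj = 900/59 ≈ 15.254

NRCS table: woods, good condition, soil group A → CN(II) = 30
CN(I) from CN(II)=30: (4.2·30)/(10 − 0.058·30) = 900/59 ≈ 15.254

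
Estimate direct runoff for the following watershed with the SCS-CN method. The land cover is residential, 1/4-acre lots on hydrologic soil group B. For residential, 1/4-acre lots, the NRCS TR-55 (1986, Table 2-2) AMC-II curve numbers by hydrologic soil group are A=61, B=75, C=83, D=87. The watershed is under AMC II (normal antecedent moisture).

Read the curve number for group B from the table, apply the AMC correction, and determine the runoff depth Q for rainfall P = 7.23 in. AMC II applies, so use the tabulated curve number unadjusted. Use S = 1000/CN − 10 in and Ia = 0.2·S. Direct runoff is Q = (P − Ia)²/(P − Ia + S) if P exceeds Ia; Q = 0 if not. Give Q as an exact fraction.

Q = 3876961/890700 in ≈ 4.353 in

NRCS table: residential, 1/4-acre lots, soil group B → CN(II) = 75
CN(II) = 75; AMC II needs no correction.
S = 1000/75 − 10 = 10/3 in ≈ 3.333 in
Initial abstraction Ia = S/5 = (10/3)/5 = 2/3 ≈ 0.667 in
Excess rainfall: 7.230 − 0.667 = 6.563 in; P > Ia so Q > 0
Q: (1969/300)² ÷ (2969/300) = 3876961/890700 in (≈ 4.353 in)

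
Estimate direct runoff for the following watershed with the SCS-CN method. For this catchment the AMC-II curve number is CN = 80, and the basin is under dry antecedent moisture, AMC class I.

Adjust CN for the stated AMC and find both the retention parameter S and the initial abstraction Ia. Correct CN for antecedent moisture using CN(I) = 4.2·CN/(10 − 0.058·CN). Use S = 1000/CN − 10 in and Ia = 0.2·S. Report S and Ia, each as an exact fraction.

S = 125/21 in ≈ 5.952 in; Ia = 25/21 in ≈ 1.190 in

CN(I) from CN(II)=80: (4.2·80)/(10 − 0.058·80) = 4200/67 ≈ 62.687
S = 1000/(4200/67) − 10 = 125/21 in ≈ 5.952 in
Ia = 0.2·(125/21) = 25/21 in ≈ 1.190 in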